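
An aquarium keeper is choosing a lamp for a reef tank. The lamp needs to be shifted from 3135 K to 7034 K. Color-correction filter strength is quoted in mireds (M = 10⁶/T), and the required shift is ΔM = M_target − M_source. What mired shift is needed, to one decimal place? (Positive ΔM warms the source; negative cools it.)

M_source = 10⁶/3135 = 318.979; M_target = 10⁶/7034 = 142.167.
ΔM = 142.167 − 318.979 = -176.813 → -176.8 mireds, a cooling shift.

-176.8 mireds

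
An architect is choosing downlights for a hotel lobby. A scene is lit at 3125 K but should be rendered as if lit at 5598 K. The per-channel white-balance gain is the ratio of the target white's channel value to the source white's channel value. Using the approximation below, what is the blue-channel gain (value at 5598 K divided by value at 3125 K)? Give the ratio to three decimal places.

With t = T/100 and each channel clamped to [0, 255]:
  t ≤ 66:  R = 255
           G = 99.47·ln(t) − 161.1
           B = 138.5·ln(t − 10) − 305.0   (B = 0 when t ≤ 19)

At 3125 K (t = 31.25):
  B = 138.5·ln(31.25 − 10) − 305.0 = 138.5·ln 21.25 − 305.0 = 138.5·3.0564 − 305.0 = 118.305.
At 5598 K (t = 55.98):
  B = 138.5·ln(55.98 − 10) − 305.0 = 138.5·ln 45.98 − 305.0 = 138.5·3.8282 − 305.0 = 225.207.
Gain = 225.207 / 118.305 = 1.9036 → 1.904.

1.904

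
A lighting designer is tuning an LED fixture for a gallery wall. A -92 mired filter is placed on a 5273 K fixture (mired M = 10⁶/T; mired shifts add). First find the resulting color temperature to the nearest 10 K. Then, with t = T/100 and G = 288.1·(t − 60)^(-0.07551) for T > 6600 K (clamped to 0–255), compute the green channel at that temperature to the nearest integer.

217

M_in = 10⁶/5273 = 189.65; M_out = 189.65 + (-92) = 97.65.
T_out = 10⁶/97.65 = 10241.1 K → 10240 K; t = 102.4.
G = 288.1·(102.4 − 60)^(-0.07551) = 288.1·42.4^(-0.07551) = 288.1·0.75356 = 217.101.
Rounded: 217.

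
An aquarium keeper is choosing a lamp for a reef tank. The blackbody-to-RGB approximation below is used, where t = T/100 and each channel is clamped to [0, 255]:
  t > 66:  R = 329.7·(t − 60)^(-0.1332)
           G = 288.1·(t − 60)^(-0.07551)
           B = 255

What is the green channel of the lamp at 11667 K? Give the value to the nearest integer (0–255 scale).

t = 11667/100 = 116.67; the t > 66 branch applies.
G = 288.1·(116.67 − 60)^(-0.07551) = 288.1·56.67^(-0.07551) = 288.1·0.73723 = 212.397.
Rounded: 212.

212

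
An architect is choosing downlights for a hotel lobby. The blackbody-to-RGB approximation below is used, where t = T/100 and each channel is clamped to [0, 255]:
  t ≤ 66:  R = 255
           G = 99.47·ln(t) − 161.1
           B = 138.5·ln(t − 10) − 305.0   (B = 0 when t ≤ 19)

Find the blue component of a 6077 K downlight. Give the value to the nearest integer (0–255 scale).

239

t = 6077/100 = 60.77; the t ≤ 66 branch applies.
B = 138.5·ln(60.77 − 10) − 305.0 = 138.5·ln 50.77 − 305.0 = 138.5·3.9273 − 305.0 = 238.932.
Rounded: 239.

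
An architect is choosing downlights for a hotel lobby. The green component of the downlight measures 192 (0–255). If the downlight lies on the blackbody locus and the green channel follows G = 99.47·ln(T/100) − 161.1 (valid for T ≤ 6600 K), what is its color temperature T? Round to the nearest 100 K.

ln t = (192 + 161.1) / 99.47 = 3.5498.
t = e^3.5498 = 34.807.
T = 100·t = 3481 K → 3500 K to the nearest 100 K.

3500 K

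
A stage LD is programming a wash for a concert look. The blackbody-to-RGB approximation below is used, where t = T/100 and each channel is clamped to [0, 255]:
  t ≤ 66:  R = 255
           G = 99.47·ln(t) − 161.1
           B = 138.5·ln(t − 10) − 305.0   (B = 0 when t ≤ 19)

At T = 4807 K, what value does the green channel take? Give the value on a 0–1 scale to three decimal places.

t = 4807/100 = 48.07; the t ≤ 66 branch applies.
G = 99.47·ln 48.07 − 161.1 = 99.47·3.8727 − 161.1 = 224.113.
On a 0–1 scale: 224.113/255 = 0.8789 → 0.879.

0.879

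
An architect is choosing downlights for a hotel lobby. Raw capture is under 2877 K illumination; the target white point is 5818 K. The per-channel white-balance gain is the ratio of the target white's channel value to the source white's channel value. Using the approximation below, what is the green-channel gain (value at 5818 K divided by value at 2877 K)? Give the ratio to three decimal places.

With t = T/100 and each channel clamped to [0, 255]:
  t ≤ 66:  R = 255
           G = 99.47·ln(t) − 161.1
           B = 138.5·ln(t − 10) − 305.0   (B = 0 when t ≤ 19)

At 2877 K (t = 28.77):
  G = 99.47·ln 28.77 − 161.1 = 99.47·3.3593 − 161.1 = 173.053.
At 5818 K (t = 58.18):
  G = 99.47·ln 58.18 − 161.1 = 99.47·4.0635 − 161.1 = 243.100.
Gain = 243.100 / 173.053 = 1.4048 → 1.405.

1.405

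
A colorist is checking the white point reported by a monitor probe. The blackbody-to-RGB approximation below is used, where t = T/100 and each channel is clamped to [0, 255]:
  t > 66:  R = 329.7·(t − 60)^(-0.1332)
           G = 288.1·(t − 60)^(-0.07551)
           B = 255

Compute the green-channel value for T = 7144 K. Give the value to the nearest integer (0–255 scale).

t = 7144/100 = 71.44; the t > 66 branch applies.
G = 288.1·(71.44 − 60)^(-0.07551) = 288.1·11.44^(-0.07551) = 288.1·0.83191 = 239.674.
Rounded: 240.

240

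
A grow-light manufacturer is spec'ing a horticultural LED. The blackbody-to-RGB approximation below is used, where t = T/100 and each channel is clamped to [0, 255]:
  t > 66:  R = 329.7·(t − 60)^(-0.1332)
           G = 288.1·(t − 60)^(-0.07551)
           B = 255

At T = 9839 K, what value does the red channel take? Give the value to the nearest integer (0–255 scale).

t = 9839/100 = 98.39; the t > 66 branch applies.
R = 329.7·(98.39 − 60)^(-0.1332) = 329.7·38.39^(-0.1332) = 329.7·0.61515 = 202.815.
Rounded: 203.

203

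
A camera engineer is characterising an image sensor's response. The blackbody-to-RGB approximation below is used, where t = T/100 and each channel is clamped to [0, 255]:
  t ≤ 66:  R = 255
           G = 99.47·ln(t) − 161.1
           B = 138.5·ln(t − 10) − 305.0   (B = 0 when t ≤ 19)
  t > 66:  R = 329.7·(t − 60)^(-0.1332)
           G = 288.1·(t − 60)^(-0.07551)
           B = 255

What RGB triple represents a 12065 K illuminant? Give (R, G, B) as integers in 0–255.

(191, 211, 255)

t = 12065/100 = 120.65; the t > 66 branch applies.
R = 329.7·(120.65 − 60)^(-0.1332) = 329.7·60.65^(-0.1332) = 329.7·0.57880 = 190.830.
G = 288.1·(120.65 − 60)^(-0.07551) = 288.1·60.65^(-0.07551) = 288.1·0.73346 = 211.311.
B = 255 by definition for t > 66.
Rounded: (191, 211, 255).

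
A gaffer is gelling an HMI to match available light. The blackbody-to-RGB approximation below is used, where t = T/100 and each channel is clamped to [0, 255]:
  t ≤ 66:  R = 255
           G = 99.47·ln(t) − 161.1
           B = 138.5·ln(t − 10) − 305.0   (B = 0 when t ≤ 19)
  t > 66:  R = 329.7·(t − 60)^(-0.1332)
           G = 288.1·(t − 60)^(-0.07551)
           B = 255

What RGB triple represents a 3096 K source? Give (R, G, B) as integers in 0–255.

(255, 180, 116)

t = 3096/100 = 30.96; the t ≤ 66 branch applies.
R = 255 by definition for t ≤ 66.
G = 99.47·ln 30.96 − 161.1 = 99.47·3.4327 − 161.1 = 180.350.
B = 138.5·ln(30.96 − 10) − 305.0 = 138.5·ln 20.96 − 305.0 = 138.5·3.0426 − 305.0 = 116.402.
Rounded: (255, 180, 116).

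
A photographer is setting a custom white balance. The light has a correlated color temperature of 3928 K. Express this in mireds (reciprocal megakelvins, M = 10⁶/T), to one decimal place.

254.6 mireds

M = 10⁶ / 3928 = 254.582 → 254.6 mireds.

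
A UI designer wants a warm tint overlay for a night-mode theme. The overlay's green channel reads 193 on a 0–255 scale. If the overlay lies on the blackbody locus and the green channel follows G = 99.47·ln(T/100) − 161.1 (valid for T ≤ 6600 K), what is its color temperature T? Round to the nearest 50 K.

3500 K

ln t = (193 + 161.1) / 99.47 = 3.5599.
t = e^3.5599 = 35.159.
T = 100·t = 3516 K → 3500 K to the nearest 50 K.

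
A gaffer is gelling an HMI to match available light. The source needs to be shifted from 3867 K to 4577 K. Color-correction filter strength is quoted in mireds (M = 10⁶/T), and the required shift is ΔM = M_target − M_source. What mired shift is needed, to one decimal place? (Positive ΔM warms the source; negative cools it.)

M_source = 10⁶/3867 = 258.598; M_target = 10⁶/4577 = 218.484.
ΔM = 218.484 − 258.598 = -40.115 → -40.1 mireds, a cooling shift.

-40.1 mireds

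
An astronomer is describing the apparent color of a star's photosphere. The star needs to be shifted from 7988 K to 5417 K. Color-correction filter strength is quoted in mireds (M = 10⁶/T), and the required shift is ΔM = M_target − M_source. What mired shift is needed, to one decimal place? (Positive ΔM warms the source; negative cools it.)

+59.4 mireds

M_source = 10⁶/7988 = 125.188; M_target = 10⁶/5417 = 184.604.
ΔM = 184.604 − 125.188 = 59.416 → +59.4 mireds, a warming shift.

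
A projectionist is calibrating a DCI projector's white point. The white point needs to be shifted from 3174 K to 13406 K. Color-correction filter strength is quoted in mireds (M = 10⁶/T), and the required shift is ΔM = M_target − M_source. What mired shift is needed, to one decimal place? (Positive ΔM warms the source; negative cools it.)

-240.5 mireds

M_source = 10⁶/3174 = 315.060; M_target = 10⁶/13406 = 74.593.
ΔM = 74.593 − 315.060 = -240.466 → -240.5 mireds, a cooling shift.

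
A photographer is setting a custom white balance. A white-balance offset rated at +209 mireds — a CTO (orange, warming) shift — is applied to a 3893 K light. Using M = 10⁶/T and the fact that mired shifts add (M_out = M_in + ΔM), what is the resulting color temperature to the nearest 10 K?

M_in = 10⁶/3893 = 256.87 mireds.
M_out = 256.87 + (+209) = 465.87 mireds.
T_out = 10⁶/465.87 = 2146.5 K → 2150 K.

2150 K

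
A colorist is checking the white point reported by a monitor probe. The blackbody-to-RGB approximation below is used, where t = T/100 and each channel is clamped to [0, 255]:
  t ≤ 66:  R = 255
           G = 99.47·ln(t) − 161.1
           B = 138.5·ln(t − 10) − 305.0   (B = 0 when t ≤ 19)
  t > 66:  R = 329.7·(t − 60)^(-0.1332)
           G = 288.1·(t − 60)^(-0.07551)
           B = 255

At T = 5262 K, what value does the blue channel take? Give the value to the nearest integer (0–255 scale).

t = 5262/100 = 52.62; the t ≤ 66 branch applies.
B = 138.5·ln(52.62 − 10) − 305.0 = 138.5·ln 42.62 − 305.0 = 138.5·3.7523 − 305.0 = 214.697.
Rounded: 215.

215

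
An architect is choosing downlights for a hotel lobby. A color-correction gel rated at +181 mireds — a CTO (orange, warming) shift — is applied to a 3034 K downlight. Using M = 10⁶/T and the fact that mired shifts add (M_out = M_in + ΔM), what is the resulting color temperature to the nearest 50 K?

M_in = 10⁶/3034 = 329.60 mireds.
M_out = 329.60 + (+181) = 510.60 mireds.
T_out = 10⁶/510.60 = 1958.5 K → 1950 K.

1950 K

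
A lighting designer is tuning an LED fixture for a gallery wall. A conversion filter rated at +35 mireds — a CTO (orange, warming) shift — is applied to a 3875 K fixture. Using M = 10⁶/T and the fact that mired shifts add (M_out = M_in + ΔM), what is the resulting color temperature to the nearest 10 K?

3410 K

M_in = 10⁶/3875 = 258.06 mireds.
M_out = 258.06 + (+35) = 293.06 mireds.
T_out = 10⁶/293.06 = 3412.2 K → 3410 K.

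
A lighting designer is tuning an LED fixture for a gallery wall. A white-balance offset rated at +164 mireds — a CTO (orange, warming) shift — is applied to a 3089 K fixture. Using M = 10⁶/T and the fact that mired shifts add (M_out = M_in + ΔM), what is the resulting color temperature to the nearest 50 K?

2050 K

M_in = 10⁶/3089 = 323.73 mireds.
M_out = 323.73 + (+164) = 487.73 mireds.
T_out = 10⁶/487.73 = 2050.3 K → 2050 K.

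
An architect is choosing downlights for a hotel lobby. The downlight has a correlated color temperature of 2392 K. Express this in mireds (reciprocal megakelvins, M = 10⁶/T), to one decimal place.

418.1 mireds

M = 10⁶ / 2392 = 418.060 → 418.1 mireds.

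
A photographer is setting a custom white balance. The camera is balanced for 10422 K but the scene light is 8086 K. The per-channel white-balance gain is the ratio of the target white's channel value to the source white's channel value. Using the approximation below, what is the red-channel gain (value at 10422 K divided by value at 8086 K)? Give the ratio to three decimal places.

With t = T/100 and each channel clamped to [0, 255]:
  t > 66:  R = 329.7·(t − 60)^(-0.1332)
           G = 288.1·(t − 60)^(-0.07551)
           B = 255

0.905

At 8086 K (t = 80.86):
  R = 329.7·(80.86 − 60)^(-0.1332) = 329.7·20.86^(-0.1332) = 329.7·0.66722 = 219.982.
At 10422 K (t = 104.22):
  R = 329.7·(104.22 − 60)^(-0.1332) = 329.7·44.22^(-0.1332) = 329.7·0.60368 = 199.032.
Gain = 199.032 / 219.982 = 0.9048 → 0.905.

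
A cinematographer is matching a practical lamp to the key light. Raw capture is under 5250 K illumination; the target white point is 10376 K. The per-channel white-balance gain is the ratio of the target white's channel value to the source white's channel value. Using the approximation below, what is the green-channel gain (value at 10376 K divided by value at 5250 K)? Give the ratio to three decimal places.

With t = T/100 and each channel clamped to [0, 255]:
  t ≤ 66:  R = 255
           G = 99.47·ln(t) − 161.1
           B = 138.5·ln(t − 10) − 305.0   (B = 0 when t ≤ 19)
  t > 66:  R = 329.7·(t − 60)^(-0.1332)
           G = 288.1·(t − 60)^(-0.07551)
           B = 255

0.930

At 5250 K (t = 52.5):
  G = 99.47·ln 52.5 − 161.1 = 99.47·3.9608 − 161.1 = 232.882.
At 10376 K (t = 103.76):
  G = 288.1·(103.76 − 60)^(-0.07551) = 288.1·43.76^(-0.07551) = 288.1·0.75177 = 216.584.
Gain = 216.584 / 232.882 = 0.9300 → 0.930.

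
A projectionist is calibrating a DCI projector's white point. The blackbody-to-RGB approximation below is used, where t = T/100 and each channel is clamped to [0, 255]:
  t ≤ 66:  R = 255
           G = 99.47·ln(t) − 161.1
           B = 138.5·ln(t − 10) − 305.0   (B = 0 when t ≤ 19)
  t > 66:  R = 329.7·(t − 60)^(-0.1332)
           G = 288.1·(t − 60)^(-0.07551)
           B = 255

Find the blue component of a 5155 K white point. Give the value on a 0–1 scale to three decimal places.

t = 5155/100 = 51.55; the t ≤ 66 branch applies.
B = 138.5·ln(51.55 − 10) − 305.0 = 138.5·ln 41.55 − 305.0 = 138.5·3.7269 − 305.0 = 211.175.
On a 0–1 scale: 211.175/255 = 0.8281 → 0.828.

0.828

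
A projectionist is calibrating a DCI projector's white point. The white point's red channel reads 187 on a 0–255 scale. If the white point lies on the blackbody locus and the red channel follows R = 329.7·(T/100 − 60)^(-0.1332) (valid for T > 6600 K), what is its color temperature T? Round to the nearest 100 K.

(t − 60)^(-0.1332) = 187/329.7 = 0.56718.
t − 60 = 0.56718^(1/-0.1332) = 0.56718^(-7.508) = 70.620, so t = 130.620.
T = 100·t = 13062 K → 13100 K to the nearest 100 K.

13100 K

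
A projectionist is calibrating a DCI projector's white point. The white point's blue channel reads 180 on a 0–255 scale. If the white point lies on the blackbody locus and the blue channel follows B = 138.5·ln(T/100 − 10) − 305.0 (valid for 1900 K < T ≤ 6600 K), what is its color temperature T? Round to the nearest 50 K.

4300 K

ln(t − 10) = (180 + 305.0) / 138.5 = 3.5018.
t − 10 = e^3.5018 = 33.175, so t = 43.175.
T = 100·t = 4318 K → 4300 K to the nearest 50 K.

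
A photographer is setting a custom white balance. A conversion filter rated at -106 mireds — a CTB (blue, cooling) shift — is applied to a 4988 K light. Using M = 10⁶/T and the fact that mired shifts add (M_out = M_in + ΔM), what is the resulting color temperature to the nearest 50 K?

M_in = 10⁶/4988 = 200.48 mireds.
M_out = 200.48 + (-106) = 94.48 mireds.
T_out = 10⁶/94.48 = 10584.1 K → 10600 K.

10600 K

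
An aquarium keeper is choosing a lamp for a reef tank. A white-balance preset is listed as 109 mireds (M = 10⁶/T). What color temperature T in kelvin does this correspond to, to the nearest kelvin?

9174 K

T = 10⁶ / 109 = 9174.31 K → 9174 K.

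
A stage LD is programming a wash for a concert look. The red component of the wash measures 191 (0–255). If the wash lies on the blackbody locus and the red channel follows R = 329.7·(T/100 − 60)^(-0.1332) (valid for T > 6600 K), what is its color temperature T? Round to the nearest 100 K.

(t − 60)^(-0.1332) = 191/329.7 = 0.57931.
t − 60 = 0.57931^(1/-0.1332) = 0.57931^(-7.508) = 60.245, so t = 120.245.
T = 100·t = 12025 K → 12000 K to the nearest 100 K.

12000 K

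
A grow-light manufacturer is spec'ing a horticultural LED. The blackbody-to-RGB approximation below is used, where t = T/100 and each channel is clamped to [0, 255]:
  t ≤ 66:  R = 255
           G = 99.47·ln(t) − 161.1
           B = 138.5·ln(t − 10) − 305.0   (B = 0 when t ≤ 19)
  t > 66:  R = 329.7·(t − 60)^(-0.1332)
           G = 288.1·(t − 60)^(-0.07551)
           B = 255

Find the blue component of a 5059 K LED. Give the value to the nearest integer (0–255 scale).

208

t = 5059/100 = 50.59; the t ≤ 66 branch applies.
B = 138.5·ln(50.59 − 10) − 305.0 = 138.5·ln 40.59 − 305.0 = 138.5·3.7035 − 305.0 = 207.938.
Rounded: 208.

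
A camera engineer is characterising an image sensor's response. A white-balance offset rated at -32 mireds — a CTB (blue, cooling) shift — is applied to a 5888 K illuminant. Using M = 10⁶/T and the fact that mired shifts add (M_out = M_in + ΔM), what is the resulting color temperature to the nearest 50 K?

M_in = 10⁶/5888 = 169.84 mireds.
M_out = 169.84 + (-32) = 137.84 mireds.
T_out = 10⁶/137.84 = 7254.9 K → 7250 K.

7250 K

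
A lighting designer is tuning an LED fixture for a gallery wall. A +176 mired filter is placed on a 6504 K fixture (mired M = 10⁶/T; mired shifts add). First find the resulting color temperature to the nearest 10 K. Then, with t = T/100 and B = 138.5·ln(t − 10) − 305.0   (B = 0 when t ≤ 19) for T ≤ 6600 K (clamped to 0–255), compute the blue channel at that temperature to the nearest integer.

M_in = 10⁶/6504 = 153.75; M_out = 153.75 + (+176) = 329.75.
T_out = 10⁶/329.75 = 3032.6 K → 3030 K; t = 30.3.
B = 138.5·ln(30.3 − 10) − 305.0 = 138.5·ln 20.3 − 305.0 = 138.5·3.0106 − 305.0 = 111.971.
Rounded: 112.

112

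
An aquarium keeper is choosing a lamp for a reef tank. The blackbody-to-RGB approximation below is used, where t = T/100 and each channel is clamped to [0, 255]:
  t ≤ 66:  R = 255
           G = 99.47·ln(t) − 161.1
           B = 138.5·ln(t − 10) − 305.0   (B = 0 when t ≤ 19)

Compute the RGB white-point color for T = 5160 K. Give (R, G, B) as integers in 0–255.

t = 5160/100 = 51.6; the t ≤ 66 branch applies.
R = 255 by definition for t ≤ 66.
G = 99.47·ln 51.6 − 161.1 = 99.47·3.9435 − 161.1 = 231.162.
B = 138.5·ln(51.6 − 10) − 305.0 = 138.5·ln 41.6 − 305.0 = 138.5·3.7281 − 305.0 = 211.342.
Rounded: (255, 231, 211).

(255, 231, 211)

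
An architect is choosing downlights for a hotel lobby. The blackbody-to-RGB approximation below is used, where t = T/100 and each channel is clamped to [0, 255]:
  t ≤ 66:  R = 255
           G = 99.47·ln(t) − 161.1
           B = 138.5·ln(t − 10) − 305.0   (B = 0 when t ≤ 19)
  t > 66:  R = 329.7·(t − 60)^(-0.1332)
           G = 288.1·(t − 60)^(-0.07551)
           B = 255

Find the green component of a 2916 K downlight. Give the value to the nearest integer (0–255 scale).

174

t = 2916/100 = 29.16; the t ≤ 66 branch applies.
G = 99.47·ln 29.16 − 161.1 = 99.47·3.3728 − 161.1 = 174.392.
Rounded: 174.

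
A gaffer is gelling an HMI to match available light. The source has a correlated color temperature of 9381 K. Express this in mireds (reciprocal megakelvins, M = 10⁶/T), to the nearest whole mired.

107 mireds

M = 10⁶ / 9381 = 106.598 → 107 mireds.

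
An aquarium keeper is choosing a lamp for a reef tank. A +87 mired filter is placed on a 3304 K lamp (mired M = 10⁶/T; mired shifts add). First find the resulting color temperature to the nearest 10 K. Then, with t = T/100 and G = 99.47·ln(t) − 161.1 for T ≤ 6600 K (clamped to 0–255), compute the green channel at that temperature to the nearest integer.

162

M_in = 10⁶/3304 = 302.66; M_out = 302.66 + (+87) = 389.66.
T_out = 10⁶/389.66 = 2566.3 K → 2570 K; t = 25.7.
G = 99.47·ln 25.7 − 161.1 = 99.47·3.2465 − 161.1 = 161.828.
Rounded: 162.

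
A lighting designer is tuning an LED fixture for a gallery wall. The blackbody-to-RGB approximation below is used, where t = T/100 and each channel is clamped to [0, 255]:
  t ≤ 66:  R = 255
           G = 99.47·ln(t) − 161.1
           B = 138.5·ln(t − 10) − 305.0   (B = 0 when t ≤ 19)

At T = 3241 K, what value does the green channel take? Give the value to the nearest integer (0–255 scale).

t = 3241/100 = 32.41; the t ≤ 66 branch applies.
G = 99.47·ln 32.41 − 161.1 = 99.47·3.4785 − 161.1 = 184.903.
Rounded: 185.

185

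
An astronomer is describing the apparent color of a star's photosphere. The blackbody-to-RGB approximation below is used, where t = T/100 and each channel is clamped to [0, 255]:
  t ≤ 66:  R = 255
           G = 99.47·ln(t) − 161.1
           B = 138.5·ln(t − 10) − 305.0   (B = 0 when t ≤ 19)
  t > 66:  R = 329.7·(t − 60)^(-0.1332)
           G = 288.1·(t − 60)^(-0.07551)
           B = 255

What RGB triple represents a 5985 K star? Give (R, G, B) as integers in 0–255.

(255, 246, 236)

t = 5985/100 = 59.85; the t ≤ 66 branch applies.
R = 255 by definition for t ≤ 66.
G = 99.47·ln 59.85 − 161.1 = 99.47·4.0918 − 161.1 = 245.915.
B = 138.5·ln(59.85 − 10) − 305.0 = 138.5·ln 49.85 − 305.0 = 138.5·3.9090 − 305.0 = 236.399.
Rounded: (255, 246, 236).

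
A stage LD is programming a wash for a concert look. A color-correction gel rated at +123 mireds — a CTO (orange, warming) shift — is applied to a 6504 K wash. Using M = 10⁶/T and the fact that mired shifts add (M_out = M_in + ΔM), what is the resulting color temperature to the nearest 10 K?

M_in = 10⁶/6504 = 153.75 mireds.
M_out = 153.75 + (+123) = 276.75 mireds.
T_out = 10⁶/276.75 = 3613.3 K → 3610 K.

3610 K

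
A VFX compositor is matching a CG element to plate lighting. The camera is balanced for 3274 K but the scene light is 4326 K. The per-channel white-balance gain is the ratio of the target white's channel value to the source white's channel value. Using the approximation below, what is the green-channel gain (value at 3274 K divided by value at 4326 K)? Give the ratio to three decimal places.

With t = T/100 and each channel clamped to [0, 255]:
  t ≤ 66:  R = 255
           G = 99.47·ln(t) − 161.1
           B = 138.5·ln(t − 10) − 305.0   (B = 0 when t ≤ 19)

At 4326 K (t = 43.26):
  G = 99.47·ln 43.26 − 161.1 = 99.47·3.7672 − 161.1 = 213.626.
At 3274 K (t = 32.74):
  G = 99.47·ln 32.74 − 161.1 = 99.47·3.4886 − 161.1 = 185.911.
Gain = 185.911 / 213.626 = 0.8703 → 0.870.

0.870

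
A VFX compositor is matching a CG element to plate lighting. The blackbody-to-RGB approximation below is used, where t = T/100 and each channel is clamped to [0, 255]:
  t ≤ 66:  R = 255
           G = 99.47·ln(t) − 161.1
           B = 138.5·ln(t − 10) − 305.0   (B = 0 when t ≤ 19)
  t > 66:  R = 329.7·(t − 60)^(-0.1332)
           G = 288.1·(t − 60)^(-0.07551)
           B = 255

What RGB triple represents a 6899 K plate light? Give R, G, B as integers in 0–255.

t = 6899/100 = 68.99; the t > 66 branch applies.
R = 329.7·(68.99 − 60)^(-0.1332) = 329.7·8.99^(-0.1332) = 329.7·0.74638 = 246.081.
G = 288.1·(68.99 − 60)^(-0.07551) = 288.1·8.99^(-0.07551) = 288.1·0.84719 = 244.076.
B = 255 by definition for t > 66.
Rounded: (246, 244, 255).

R=246, G=244, B=255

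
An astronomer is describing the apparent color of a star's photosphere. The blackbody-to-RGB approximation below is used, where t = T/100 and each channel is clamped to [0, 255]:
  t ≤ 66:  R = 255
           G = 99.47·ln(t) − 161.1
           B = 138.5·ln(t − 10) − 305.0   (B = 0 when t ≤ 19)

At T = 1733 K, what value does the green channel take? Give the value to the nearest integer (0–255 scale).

t = 1733/100 = 17.33; the t ≤ 66 branch applies.
G = 99.47·ln 17.33 − 161.1 = 99.47·2.8524 − 161.1 = 122.632.
Rounded: 123.

123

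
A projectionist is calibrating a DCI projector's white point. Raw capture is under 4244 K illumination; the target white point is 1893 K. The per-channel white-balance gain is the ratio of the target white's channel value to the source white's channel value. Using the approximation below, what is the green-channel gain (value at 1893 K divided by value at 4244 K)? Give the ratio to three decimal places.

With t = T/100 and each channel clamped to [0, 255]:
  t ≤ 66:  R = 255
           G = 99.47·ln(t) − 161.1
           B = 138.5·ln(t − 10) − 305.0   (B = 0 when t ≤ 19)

At 4244 K (t = 42.44):
  G = 99.47·ln 42.44 − 161.1 = 99.47·3.7481 − 161.1 = 211.723.
At 1893 K (t = 18.93):
  G = 99.47·ln 18.93 − 161.1 = 99.47·2.9407 − 161.1 = 131.416.
Gain = 131.416 / 211.723 = 0.6207 → 0.621.

0.621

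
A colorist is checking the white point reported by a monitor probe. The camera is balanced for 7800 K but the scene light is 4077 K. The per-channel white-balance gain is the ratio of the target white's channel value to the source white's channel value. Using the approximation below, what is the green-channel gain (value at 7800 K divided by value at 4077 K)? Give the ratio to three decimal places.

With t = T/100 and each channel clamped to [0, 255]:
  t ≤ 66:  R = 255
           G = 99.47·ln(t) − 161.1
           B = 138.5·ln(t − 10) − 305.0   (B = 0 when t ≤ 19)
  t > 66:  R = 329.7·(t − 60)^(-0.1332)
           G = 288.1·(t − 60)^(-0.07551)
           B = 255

At 4077 K (t = 40.77):
  G = 99.47·ln 40.77 − 161.1 = 99.47·3.7079 − 161.1 = 207.729.
At 7800 K (t = 78):
  G = 288.1·(78 − 60)^(-0.07551) = 288.1·18^(-0.07551) = 288.1·0.80392 = 231.610.
Gain = 231.610 / 207.729 = 1.1150 → 1.115.

1.115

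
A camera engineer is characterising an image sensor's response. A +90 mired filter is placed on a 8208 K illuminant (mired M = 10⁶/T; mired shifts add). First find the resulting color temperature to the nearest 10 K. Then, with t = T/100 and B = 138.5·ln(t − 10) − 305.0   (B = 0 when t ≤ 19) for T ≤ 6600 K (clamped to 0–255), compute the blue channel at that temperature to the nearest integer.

196

M_in = 10⁶/8208 = 121.83; M_out = 121.83 + (+90) = 211.83.
T_out = 10⁶/211.83 = 4720.7 K → 4720 K; t = 47.2.
B = 138.5·ln(47.2 − 10) − 305.0 = 138.5·ln 37.2 − 305.0 = 138.5·3.6163 − 305.0 = 195.859.
Rounded: 196.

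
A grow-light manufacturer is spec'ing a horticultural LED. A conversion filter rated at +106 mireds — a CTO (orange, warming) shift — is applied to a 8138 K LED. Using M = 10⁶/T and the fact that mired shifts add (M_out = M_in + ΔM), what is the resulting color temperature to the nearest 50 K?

4350 K

M_in = 10⁶/8138 = 122.88 mireds.
M_out = 122.88 + (+106) = 228.88 mireds.
T_out = 10⁶/228.88 = 4369.1 K → 4350 K.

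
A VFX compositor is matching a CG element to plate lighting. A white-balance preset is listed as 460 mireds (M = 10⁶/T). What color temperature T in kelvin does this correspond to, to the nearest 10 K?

2170 K

T = 10⁶ / 460 = 2173.91 K → 2170 K.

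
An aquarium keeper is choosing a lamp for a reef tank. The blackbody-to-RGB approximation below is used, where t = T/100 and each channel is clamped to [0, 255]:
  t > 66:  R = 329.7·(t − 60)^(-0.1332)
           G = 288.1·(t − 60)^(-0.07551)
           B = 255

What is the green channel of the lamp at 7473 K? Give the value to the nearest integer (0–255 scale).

235

t = 7473/100 = 74.73; the t > 66 branch applies.
G = 288.1·(74.73 − 60)^(-0.07551) = 288.1·14.73^(-0.07551) = 288.1·0.81619 = 235.143.
Rounded: 235.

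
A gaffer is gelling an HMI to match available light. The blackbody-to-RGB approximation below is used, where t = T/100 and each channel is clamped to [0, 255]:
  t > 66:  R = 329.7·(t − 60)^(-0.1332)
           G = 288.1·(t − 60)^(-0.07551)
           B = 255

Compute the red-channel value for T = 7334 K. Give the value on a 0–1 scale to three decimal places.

t = 7334/100 = 73.34; the t > 66 branch applies.
R = 329.7·(73.34 − 60)^(-0.1332) = 329.7·13.34^(-0.1332) = 329.7·0.70816 = 233.479.
On a 0–1 scale: 233.479/255 = 0.9156 → 0.916.

0.916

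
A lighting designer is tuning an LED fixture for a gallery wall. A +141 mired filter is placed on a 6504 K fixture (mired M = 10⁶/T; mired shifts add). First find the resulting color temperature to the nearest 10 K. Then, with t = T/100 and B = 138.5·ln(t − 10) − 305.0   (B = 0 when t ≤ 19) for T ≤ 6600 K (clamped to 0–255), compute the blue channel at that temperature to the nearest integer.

135

M_in = 10⁶/6504 = 153.75; M_out = 153.75 + (+141) = 294.75.
T_out = 10⁶/294.75 = 3392.7 K → 3390 K; t = 33.9.
B = 138.5·ln(33.9 − 10) − 305.0 = 138.5·ln 23.9 − 305.0 = 138.5·3.1739 − 305.0 = 134.582.
Rounded: 135.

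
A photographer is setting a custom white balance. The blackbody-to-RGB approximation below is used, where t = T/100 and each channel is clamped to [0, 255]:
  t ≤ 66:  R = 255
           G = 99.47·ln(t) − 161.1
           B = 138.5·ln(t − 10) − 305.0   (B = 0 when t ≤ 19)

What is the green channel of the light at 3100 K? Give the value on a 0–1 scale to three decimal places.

t = 3100/100 = 31; the t ≤ 66 branch applies.
G = 99.47·ln 31 − 161.1 = 99.47·3.4340 − 161.1 = 180.479.
On a 0–1 scale: 180.479/255 = 0.7078 → 0.708.

0.708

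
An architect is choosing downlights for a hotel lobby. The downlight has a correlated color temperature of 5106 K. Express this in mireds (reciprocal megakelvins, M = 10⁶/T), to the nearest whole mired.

196 mireds

M = 10⁶ / 5106 = 195.848 → 196 mireds.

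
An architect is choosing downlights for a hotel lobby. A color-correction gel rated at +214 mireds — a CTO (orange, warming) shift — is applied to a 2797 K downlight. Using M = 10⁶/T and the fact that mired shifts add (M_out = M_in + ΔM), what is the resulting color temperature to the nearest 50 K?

M_in = 10⁶/2797 = 357.53 mireds.
M_out = 357.53 + (+214) = 571.53 mireds.
T_out = 10⁶/571.53 = 1749.7 K → 1750 K.

1750 K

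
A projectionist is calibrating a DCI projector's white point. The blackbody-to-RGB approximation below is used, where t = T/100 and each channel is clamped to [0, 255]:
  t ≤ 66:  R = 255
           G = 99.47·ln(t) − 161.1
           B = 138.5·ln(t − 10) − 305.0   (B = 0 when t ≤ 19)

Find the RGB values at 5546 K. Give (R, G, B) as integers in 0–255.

t = 5546/100 = 55.46; the t ≤ 66 branch applies.
R = 255 by definition for t ≤ 66.
G = 99.47·ln 55.46 − 161.1 = 99.47·4.0157 − 161.1 = 238.338.
B = 138.5·ln(55.46 − 10) − 305.0 = 138.5·ln 45.46 − 305.0 = 138.5·3.8168 − 305.0 = 223.631.
Rounded: (255, 238, 224).

(255, 238, 224)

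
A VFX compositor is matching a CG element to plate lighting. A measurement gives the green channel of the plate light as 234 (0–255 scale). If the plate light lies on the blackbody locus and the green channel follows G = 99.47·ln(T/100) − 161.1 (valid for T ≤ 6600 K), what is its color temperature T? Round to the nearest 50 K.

ln t = (234 + 161.1) / 99.47 = 3.9721.
t = e^3.9721 = 53.093.
T = 100·t = 5309 K → 5300 K to the nearest 50 K.

5300 K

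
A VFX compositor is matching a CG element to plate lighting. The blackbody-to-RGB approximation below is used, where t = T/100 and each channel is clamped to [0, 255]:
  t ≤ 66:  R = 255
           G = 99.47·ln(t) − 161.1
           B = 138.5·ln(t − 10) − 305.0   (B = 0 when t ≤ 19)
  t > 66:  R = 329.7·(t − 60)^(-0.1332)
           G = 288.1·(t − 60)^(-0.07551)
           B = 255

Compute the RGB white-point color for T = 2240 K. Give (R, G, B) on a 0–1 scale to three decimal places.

(1.000, 0.581, 0.171)

t = 2240/100 = 22.4; the t ≤ 66 branch applies.
R = 255 by definition for t ≤ 66.
G = 99.47·ln 22.4 − 161.1 = 99.47·3.1091 − 161.1 = 148.158.
B = 138.5·ln(22.4 − 10) − 305.0 = 138.5·ln 12.4 − 305.0 = 138.5·2.5177 − 305.0 = 43.701.
Dividing each by 255: (1.0000, 0.5810, 0.1714) → (1.000, 0.581, 0.171).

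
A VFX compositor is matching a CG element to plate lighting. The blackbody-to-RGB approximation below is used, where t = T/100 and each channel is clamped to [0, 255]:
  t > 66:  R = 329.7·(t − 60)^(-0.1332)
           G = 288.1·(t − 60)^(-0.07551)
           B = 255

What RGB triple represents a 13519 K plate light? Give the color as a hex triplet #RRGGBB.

t = 13519/100 = 135.19; the t > 66 branch applies.
R = 329.7·(135.19 − 60)^(-0.1332) = 329.7·75.19^(-0.1332) = 329.7·0.56246 = 185.445.
G = 288.1·(135.19 − 60)^(-0.07551) = 288.1·75.19^(-0.07551) = 288.1·0.72166 = 207.910.
B = 255 by definition for t > 66.
Rounded: (185, 208, 255).
In hex: #B9D0FF.

#B9D0FF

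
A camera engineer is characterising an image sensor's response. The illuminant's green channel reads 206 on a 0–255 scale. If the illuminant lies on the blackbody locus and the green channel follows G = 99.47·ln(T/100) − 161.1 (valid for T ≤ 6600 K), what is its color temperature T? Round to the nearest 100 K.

ln t = (206 + 161.1) / 99.47 = 3.6906.
t = e^3.6906 = 40.067.
T = 100·t = 4007 K → 4000 K to the nearest 100 K.

4000 K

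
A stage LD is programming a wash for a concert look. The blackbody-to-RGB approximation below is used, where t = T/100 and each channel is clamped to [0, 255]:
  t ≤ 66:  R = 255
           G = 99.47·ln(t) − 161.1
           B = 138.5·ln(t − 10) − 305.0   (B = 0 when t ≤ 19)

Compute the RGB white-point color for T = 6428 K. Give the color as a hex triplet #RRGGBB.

t = 6428/100 = 64.28; the t ≤ 66 branch applies.
R = 255 by definition for t ≤ 66.
G = 99.47·ln 64.28 − 161.1 = 99.47·4.1632 − 161.1 = 253.018.
B = 138.5·ln(64.28 − 10) − 305.0 = 138.5·ln 54.28 − 305.0 = 138.5·3.9942 − 305.0 = 248.191.
Rounded: (255, 253, 248).
In hex: #FFFDF8.

#FFFDF8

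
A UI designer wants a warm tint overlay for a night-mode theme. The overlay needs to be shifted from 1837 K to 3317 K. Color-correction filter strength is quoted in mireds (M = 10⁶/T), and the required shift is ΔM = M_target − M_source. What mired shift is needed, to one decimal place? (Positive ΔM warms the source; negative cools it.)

-242.9 mireds

M_source = 10⁶/1837 = 544.366; M_target = 10⁶/3317 = 301.477.
ΔM = 301.477 − 544.366 = -242.889 → -242.9 mireds, a cooling shift.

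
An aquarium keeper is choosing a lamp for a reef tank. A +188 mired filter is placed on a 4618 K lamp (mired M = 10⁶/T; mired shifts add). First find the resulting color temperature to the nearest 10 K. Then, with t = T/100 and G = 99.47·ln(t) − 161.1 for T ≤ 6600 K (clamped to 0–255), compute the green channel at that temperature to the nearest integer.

M_in = 10⁶/4618 = 216.54; M_out = 216.54 + (+188) = 404.54.
T_out = 10⁶/404.54 = 2471.9 K → 2470 K; t = 24.7.
G = 99.47·ln 24.7 − 161.1 = 99.47·3.2068 − 161.1 = 157.881.
Rounded: 158.

158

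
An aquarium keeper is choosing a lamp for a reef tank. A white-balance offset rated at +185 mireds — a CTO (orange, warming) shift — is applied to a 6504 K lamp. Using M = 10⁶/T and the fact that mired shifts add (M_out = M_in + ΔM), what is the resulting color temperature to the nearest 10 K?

M_in = 10⁶/6504 = 153.75 mireds.
M_out = 153.75 + (+185) = 338.75 mireds.
T_out = 10⁶/338.75 = 2952.0 K → 2950 K.

2950 K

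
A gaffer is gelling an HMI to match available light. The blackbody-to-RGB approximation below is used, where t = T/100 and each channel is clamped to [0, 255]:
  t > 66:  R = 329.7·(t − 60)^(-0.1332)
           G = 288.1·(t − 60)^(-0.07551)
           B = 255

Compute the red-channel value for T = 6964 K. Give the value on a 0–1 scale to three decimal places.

0.956

t = 6964/100 = 69.64; the t > 66 branch applies.
R = 329.7·(69.64 − 60)^(-0.1332) = 329.7·9.64^(-0.1332) = 329.7·0.73947 = 243.803.
On a 0–1 scale: 243.803/255 = 0.9561 → 0.956.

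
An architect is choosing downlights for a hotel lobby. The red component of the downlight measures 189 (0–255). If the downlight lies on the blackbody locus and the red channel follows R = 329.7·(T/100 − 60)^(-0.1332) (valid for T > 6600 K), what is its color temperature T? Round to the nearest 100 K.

(t − 60)^(-0.1332) = 189/329.7 = 0.57325.
t − 60 = 0.57325^(1/-0.1332) = 0.57325^(-7.508) = 65.199, so t = 125.199.
T = 100·t = 12520 K → 12500 K to the nearest 100 K.

12500 K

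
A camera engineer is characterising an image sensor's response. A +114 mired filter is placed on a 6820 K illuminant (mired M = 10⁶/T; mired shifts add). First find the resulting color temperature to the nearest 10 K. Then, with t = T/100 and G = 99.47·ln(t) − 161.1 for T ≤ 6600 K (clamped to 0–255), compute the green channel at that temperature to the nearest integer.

M_in = 10⁶/6820 = 146.63; M_out = 146.63 + (+114) = 260.63.
T_out = 10⁶/260.63 = 3836.9 K → 3840 K; t = 38.4.
G = 99.47·ln 38.4 − 161.1 = 99.47·3.6481 − 161.1 = 201.772.
Rounded: 202.

202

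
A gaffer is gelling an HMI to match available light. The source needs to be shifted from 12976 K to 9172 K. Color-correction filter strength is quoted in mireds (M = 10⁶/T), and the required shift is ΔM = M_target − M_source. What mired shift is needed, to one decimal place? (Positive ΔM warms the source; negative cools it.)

M_source = 10⁶/12976 = 77.065; M_target = 10⁶/9172 = 109.027.
ΔM = 109.027 − 77.065 = 31.962 → +32.0 mireds, a warming shift.

+32.0 mireds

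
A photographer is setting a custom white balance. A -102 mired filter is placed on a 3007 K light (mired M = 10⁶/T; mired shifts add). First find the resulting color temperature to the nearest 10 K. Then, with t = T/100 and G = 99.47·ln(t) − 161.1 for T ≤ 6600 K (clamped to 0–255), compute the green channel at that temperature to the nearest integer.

214

M_in = 10⁶/3007 = 332.56; M_out = 332.56 + (-102) = 230.56.
T_out = 10⁶/230.56 = 4337.3 K → 4340 K; t = 43.4.
G = 99.47·ln 43.4 − 161.1 = 99.47·3.7705 − 161.1 = 213.948.
Rounded: 214.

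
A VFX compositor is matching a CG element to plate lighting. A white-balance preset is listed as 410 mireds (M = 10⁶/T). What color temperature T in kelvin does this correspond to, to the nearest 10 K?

T = 10⁶ / 410 = 2439.02 K → 2440 K.

2440 K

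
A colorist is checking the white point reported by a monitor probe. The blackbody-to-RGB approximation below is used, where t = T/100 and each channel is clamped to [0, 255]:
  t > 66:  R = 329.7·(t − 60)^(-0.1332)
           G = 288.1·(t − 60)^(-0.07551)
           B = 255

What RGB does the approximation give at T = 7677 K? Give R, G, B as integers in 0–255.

R=226, G=233, B=255

t = 7677/100 = 76.77; the t > 66 branch applies.
R = 329.7·(76.77 − 60)^(-0.1332) = 329.7·16.77^(-0.1332) = 329.7·0.68690 = 226.470.
G = 288.1·(76.77 − 60)^(-0.07551) = 288.1·16.77^(-0.07551) = 288.1·0.80823 = 232.851.
B = 255 by definition for t > 66.
Rounded: (226, 233, 255).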